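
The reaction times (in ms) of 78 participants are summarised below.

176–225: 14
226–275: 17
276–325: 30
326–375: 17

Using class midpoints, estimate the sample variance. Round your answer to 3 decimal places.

2595.738

Midpoints: 200.5, 250.5, 300.5, 350.5
n = 78, Σfm = 22039, mean = 282.5513
Σfm² = 6427019.5
Σf(m − x̄)² = Σfm² − (Σfm)²/n = 6427019.5 − 22039²/78 = 199871.7949
Sample variance = 199871.7949 / 77 = 2595.7376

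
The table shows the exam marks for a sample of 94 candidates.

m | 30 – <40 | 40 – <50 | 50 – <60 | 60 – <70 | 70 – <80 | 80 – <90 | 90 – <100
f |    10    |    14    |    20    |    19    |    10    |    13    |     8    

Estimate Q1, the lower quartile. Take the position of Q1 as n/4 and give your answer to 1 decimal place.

Cumulative frequencies: 10, 24, 44, 63, 73, 86, 94
n = 94; position = n/4 = 23.5.
This falls in the class 40 – <50: L = 40, F = 10, f = 14, h = 10.
Lower quartile ≈ 40 + ((23.5 − 10) / 14) × 10 = 49.6429

49.6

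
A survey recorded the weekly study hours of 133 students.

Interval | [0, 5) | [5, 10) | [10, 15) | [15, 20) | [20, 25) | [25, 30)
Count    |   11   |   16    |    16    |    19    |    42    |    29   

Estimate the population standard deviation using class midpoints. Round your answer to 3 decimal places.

Midpoints: 2.5, 7.5, 12.5, 17.5, 22.5, 27.5
n = 133, Σfm = 2422.5, mean = 18.2143
Σfm² = 52481.25
Σf(m − x̄)² = Σfm² − (Σfm)²/n = 52481.25 − 2422.5²/133 = 8357.1429
Population variance = 8357.1429 / 133 = 62.8357
Standard deviation = √62.8357 = 7.9269

7.927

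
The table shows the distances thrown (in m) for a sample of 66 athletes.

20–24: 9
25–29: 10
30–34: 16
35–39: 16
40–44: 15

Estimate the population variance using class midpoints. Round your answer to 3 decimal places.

Midpoints: 22, 27, 32, 37, 42
n = 66, Σfm = 2202, mean = 33.3636
Σfm² = 76394
Σf(m − x̄)² = Σfm² − (Σfm)²/n = 76394 − 2202²/66 = 2927.2727
Population variance = 2927.2727 / 66 = 44.3526

44.353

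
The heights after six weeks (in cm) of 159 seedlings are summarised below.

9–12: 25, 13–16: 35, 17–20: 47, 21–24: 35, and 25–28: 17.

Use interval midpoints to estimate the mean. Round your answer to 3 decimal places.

Midpoints: 10.5, 14.5, 18.5, 22.5, 26.5
Σfm = 25×10.5 + 35×14.5 + 47×18.5 + 35×22.5 + 17×26.5 = 2877.5
n = Σf = 159
Mean = 2877.5 / 159 = 18.0975

18.097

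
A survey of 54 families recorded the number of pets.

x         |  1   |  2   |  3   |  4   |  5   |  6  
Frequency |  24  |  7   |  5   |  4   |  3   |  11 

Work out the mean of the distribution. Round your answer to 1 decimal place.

2.8

Values: 1, 2, 3, 4, 5, 6
Σfx = 24×1 + 7×2 + 5×3 + 4×4 + 3×5 + 11×6 = 150
n = Σf = 54
Mean = 150 / 54 = 2.7778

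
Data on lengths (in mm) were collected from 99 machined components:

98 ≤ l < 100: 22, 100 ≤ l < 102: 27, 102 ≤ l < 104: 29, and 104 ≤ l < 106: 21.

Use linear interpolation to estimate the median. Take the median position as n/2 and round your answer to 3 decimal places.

102.034

Cumulative frequencies: 22, 49, 78, 99
n = 99; position = n/2 = 49.5.
This falls in the class 102 ≤ l < 104: L = 102, F = 49, f = 29, h = 2.
Median ≈ 102 + ((49.5 − 49) / 29) × 2 = 102.0345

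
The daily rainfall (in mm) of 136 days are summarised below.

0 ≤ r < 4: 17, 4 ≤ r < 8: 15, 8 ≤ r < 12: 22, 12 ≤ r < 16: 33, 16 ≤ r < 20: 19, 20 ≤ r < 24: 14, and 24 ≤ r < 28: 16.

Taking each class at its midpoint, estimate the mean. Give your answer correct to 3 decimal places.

Midpoints: 2, 6, 10, 14, 18, 22, 26
Σfm = 17×2 + 15×6 + 22×10 + 33×14 + 19×18 + 14×22 + 16×26 = 1872
n = Σf = 136
Mean = 1872 / 136 = 13.7647

13.765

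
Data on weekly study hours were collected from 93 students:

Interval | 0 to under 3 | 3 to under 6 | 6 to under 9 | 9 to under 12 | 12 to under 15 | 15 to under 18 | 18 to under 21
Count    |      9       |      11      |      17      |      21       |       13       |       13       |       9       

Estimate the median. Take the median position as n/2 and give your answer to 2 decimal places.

Cumulative frequencies: 9, 20, 37, 58, 71, 84, 93
n = 93; position = n/2 = 46.5.
This falls in the class 9 to under 12: L = 9, F = 37, f = 21, h = 3.
Median ≈ 9 + ((46.5 − 37) / 21) × 3 = 10.3571

10.36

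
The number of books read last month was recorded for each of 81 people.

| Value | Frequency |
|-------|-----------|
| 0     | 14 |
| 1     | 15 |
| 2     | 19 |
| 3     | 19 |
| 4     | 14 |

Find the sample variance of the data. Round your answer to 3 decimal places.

1.823

Values: 0, 1, 2, 3, 4
n = 81, Σfx = 166, mean = 2.0494
Σfx² = 486
Σf(x − x̄)² = Σfx² − (Σfx)²/n = 486 − 166²/81 = 145.8025
Sample variance = 145.8025 / 80 = 1.8225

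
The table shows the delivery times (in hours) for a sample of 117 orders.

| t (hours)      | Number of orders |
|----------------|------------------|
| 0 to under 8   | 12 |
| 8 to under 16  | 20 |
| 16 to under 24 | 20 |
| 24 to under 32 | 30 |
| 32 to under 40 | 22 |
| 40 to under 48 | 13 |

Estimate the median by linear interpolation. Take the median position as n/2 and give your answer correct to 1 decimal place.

25.7

Cumulative frequencies: 12, 32, 52, 82, 104, 117
n = 117; position = n/2 = 58.5.
This falls in the class 24 to under 32: L = 24, F = 52, f = 30, h = 8.
Median ≈ 24 + ((58.5 − 52) / 30) × 8 = 25.7333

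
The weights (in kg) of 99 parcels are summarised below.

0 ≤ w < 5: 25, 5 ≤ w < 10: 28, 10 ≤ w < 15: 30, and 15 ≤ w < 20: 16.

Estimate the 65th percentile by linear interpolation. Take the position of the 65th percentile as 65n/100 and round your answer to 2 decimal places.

11.89

Cumulative frequencies: 25, 53, 83, 99
n = 99; position = 65n/100 = 64.35.
This falls in the class 10 ≤ w < 15: L = 10, F = 53, f = 30, h = 5.
65th percentile ≈ 10 + ((64.35 − 53) / 30) × 5 = 11.8917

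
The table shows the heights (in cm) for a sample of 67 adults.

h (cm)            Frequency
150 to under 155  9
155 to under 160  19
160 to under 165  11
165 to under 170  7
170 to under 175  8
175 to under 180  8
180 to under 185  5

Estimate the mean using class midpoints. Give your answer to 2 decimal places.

164.74

Midpoints: 152.5, 157.5, 162.5, 167.5, 172.5, 177.5, 182.5
Σfm = 9×152.5 + 19×157.5 + 11×162.5 + 7×167.5 + 8×172.5 + 8×177.5 + 5×182.5 = 11037.5
n = Σf = 67
Mean = 11037.5 / 67 = 164.7388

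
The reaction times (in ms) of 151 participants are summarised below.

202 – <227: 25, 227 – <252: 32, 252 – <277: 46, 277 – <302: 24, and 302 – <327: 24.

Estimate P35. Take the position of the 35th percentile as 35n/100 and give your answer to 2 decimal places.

248.76

Cumulative frequencies: 25, 57, 103, 127, 151
n = 151; position = 35n/100 = 52.85.
This falls in the class 227 – <252: L = 227, F = 25, f = 32, h = 25.
35th percentile ≈ 227 + ((52.85 − 25) / 32) × 25 = 248.7578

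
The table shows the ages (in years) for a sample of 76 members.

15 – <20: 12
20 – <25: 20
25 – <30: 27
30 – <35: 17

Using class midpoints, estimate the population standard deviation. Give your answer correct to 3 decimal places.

Midpoints: 17.5, 22.5, 27.5, 32.5
n = 76, Σfm = 1955, mean = 25.7237
Σfm² = 52175
Σf(m − x̄)² = Σfm² − (Σfm)²/n = 52175 − 1955²/76 = 1885.1974
Population variance = 1885.1974 / 76 = 24.8052
Standard deviation = √24.8052 = 4.9805

4.980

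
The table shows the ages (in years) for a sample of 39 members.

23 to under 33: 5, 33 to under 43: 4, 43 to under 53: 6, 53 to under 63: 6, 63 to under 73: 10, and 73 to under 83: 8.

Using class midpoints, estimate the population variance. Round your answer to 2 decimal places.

Midpoints: 28, 38, 48, 58, 68, 78
n = 39, Σfm = 2232, mean = 57.2308
Σfm² = 138616
Σf(m − x̄)² = Σfm² − (Σfm)²/n = 138616 − 2232²/39 = 10876.9231
Population variance = 10876.9231 / 39 = 278.8955

278.90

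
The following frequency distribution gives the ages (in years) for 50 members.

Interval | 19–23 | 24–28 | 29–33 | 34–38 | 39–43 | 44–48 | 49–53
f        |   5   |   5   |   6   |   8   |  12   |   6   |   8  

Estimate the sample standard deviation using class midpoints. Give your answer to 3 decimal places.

Midpoints: 21, 26, 31, 36, 41, 46, 51
n = 50, Σfm = 1885, mean = 37.7000
Σfm² = 75395
Σf(m − x̄)² = Σfm² − (Σfm)²/n = 75395 − 1885²/50 = 4330.5000
Sample variance = 4330.5000 / 49 = 88.3776
Standard deviation = √88.3776 = 9.4009

9.401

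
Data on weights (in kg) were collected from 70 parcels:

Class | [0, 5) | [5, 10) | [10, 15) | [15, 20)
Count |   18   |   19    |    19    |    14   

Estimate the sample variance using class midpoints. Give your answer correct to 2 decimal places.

Midpoints: 2.5, 7.5, 12.5, 17.5
n = 70, Σfm = 670, mean = 9.5714
Σfm² = 8437.5
Σf(m − x̄)² = Σfm² − (Σfm)²/n = 8437.5 − 670²/70 = 2024.6429
Sample variance = 2024.6429 / 69 = 29.3427

29.34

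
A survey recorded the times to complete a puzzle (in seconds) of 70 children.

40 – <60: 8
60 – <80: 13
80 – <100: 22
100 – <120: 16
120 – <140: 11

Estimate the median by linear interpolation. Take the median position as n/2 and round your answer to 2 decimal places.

Cumulative frequencies: 8, 21, 43, 59, 70
n = 70; position = n/2 = 35.
This falls in the class 80 – <100: L = 80, F = 21, f = 22, h = 20.
Median ≈ 80 + ((35 − 21) / 22) × 20 = 92.7273

92.73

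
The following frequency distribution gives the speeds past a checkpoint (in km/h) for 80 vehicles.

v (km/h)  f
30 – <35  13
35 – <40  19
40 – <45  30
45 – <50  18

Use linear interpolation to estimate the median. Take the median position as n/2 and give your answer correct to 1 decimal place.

Cumulative frequencies: 13, 32, 62, 80
n = 80; position = n/2 = 40.
This falls in the class 40 – <45: L = 40, F = 32, f = 30, h = 5.
Median ≈ 40 + ((40 − 32) / 30) × 5 = 41.3333

41.3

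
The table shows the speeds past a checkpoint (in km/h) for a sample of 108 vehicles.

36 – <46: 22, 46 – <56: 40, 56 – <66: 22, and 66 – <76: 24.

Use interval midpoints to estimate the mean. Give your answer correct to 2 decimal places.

Midpoints: 41, 51, 61, 71
Σfm = 22×41 + 40×51 + 22×61 + 24×71 = 5988
n = Σf = 108
Mean = 5988 / 108 = 55.4444

55.44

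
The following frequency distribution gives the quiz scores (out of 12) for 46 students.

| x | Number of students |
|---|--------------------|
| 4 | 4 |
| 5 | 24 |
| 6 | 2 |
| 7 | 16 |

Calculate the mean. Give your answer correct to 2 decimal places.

5.65

Values: 4, 5, 6, 7
Σfx = 4×4 + 24×5 + 2×6 + 16×7 = 260
n = Σf = 46
Mean = 260 / 46 = 5.6522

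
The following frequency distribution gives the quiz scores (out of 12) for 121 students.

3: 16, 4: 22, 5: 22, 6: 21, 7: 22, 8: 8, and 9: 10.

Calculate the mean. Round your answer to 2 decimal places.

5.62

Values: 3, 4, 5, 6, 7, 8, 9
Σfx = 16×3 + 22×4 + 22×5 + 21×6 + 22×7 + 8×8 + 10×9 = 680
n = Σf = 121
Mean = 680 / 121 = 5.6198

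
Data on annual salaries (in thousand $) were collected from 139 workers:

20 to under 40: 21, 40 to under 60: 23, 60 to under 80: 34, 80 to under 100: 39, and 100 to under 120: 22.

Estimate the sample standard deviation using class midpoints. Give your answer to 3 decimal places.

Midpoints: 30, 50, 70, 90, 110
n = 139, Σfm = 10090, mean = 72.5899
Σfm² = 825100
Σf(m − x̄)² = Σfm² − (Σfm)²/n = 825100 − 10090²/139 = 92667.6259
Sample variance = 92667.6259 / 138 = 671.5045
Standard deviation = √671.5045 = 25.9134

25.913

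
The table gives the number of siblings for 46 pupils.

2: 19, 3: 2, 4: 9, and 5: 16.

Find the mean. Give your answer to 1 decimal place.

3.5

Values: 2, 3, 4, 5
Σfx = 19×2 + 2×3 + 9×4 + 16×5 = 160
n = Σf = 46
Mean = 160 / 46 = 3.4783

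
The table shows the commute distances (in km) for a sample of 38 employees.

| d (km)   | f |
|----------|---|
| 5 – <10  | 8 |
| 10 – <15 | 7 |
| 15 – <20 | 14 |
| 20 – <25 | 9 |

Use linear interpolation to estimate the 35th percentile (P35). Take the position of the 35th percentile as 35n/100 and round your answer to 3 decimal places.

13.786

Cumulative frequencies: 8, 15, 29, 38
n = 38; position = 35n/100 = 13.3.
This falls in the class 10 – <15: L = 10, F = 8, f = 7, h = 5.
35th percentile ≈ 10 + ((13.3 − 8) / 7) × 5 = 13.7857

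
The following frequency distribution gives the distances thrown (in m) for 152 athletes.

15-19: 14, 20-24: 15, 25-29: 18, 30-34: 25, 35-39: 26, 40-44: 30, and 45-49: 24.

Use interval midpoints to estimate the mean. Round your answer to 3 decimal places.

Midpoints: 17, 22, 27, 32, 37, 42, 47
Σfm = 14×17 + 15×22 + 18×27 + 25×32 + 26×37 + 30×42 + 24×47 = 5204
n = Σf = 152
Mean = 5204 / 152 = 34.2368

34.237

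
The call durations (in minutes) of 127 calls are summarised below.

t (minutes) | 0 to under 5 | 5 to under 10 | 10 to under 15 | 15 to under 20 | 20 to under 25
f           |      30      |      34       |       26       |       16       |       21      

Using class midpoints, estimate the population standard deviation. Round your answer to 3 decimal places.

Midpoints: 2.5, 7.5, 12.5, 17.5, 22.5
n = 127, Σfm = 1407.5, mean = 11.0827
Σfm² = 21693.75
Σf(m − x̄)² = Σfm² − (Σfm)²/n = 21693.75 − 1407.5²/127 = 6094.8819
Population variance = 6094.8819 / 127 = 47.9912
Standard deviation = √47.9912 = 6.9276

6.928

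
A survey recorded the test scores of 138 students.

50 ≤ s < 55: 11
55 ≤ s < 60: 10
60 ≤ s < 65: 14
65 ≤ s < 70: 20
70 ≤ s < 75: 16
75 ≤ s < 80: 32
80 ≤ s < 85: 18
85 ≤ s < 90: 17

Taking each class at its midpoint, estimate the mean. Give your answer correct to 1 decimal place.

Midpoints: 52.5, 57.5, 62.5, 67.5, 72.5, 77.5, 82.5, 87.5
Σfm = 11×52.5 + 10×57.5 + 14×62.5 + 20×67.5 + 16×72.5 + 32×77.5 + 18×82.5 + 17×87.5 = 9990
n = Σf = 138
Mean = 9990 / 138 = 72.3913

72.4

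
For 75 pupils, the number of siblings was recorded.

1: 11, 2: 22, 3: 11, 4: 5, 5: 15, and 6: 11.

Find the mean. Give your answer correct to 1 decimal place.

Values: 1, 2, 3, 4, 5, 6
Σfx = 11×1 + 22×2 + 11×3 + 5×4 + 15×5 + 11×6 = 249
n = Σf = 75
Mean = 249 / 75 = 3.3200

3.3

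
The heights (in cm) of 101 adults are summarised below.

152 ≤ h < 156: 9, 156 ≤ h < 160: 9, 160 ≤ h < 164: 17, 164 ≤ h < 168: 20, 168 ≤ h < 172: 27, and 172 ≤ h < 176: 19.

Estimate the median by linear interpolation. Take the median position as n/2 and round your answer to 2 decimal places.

Cumulative frequencies: 9, 18, 35, 55, 82, 101
n = 101; position = n/2 = 50.5.
This falls in the class 164 ≤ h < 168: L = 164, F = 35, f = 20, h = 4.
Median ≈ 164 + ((50.5 − 35) / 20) × 4 = 167.1000

167.10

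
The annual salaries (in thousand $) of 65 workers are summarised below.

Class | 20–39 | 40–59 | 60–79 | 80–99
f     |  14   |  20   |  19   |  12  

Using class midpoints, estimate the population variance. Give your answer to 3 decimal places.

418.840

Midpoints: 29.5, 49.5, 69.5, 89.5
n = 65, Σfm = 3797.5, mean = 58.4231
Σfm² = 249086.25
Σf(m − x̄)² = Σfm² − (Σfm)²/n = 249086.25 − 3797.5²/65 = 27224.6154
Population variance = 27224.6154 / 65 = 418.8402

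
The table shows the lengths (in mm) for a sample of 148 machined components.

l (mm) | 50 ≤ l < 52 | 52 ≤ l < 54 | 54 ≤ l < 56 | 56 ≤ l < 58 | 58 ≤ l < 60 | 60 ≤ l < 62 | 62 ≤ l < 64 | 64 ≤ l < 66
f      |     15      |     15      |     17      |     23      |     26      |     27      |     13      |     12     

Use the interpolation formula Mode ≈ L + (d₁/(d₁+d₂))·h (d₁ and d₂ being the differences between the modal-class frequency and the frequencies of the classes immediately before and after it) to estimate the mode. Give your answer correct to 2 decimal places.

Modal class: 60 ≤ l < 62 (highest frequency 27).
d₁ = 27 − 26 = 1, d₂ = 27 − 13 = 14
Mode ≈ 60 + (1/(1+14)) × 2 = 60 + 0.1333 = 60.1333

60.13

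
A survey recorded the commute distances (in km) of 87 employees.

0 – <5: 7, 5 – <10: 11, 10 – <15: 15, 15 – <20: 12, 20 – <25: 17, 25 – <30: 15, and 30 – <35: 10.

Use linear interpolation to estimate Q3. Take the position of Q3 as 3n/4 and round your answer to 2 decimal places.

26.08

Cumulative frequencies: 7, 18, 33, 45, 62, 77, 87
n = 87; position = 3n/4 = 65.25.
This falls in the class 25 – <30: L = 25, F = 62, f = 15, h = 5.
Upper quartile ≈ 25 + ((65.25 − 62) / 15) × 5 = 26.0833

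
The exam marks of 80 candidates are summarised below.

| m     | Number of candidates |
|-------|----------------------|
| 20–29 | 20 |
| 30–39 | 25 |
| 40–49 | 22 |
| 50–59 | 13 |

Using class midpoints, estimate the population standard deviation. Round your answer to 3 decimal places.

10.259

Midpoints: 24.5, 34.5, 44.5, 54.5
n = 80, Σfm = 3040, mean = 38.0000
Σfm² = 123940
Σf(m − x̄)² = Σfm² − (Σfm)²/n = 123940 − 3040²/80 = 8420.0000
Population variance = 8420.0000 / 80 = 105.2500
Standard deviation = √105.2500 = 10.2591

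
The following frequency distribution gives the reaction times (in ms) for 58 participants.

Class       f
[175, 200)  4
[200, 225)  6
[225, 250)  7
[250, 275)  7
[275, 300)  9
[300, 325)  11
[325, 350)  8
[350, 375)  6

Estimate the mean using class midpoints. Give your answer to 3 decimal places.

283.190

Midpoints: 187.5, 212.5, 237.5, 262.5, 287.5, 312.5, 337.5, 362.5
Σfm = 4×187.5 + 6×212.5 + 7×237.5 + 7×262.5 + 9×287.5 + 11×312.5 + 8×337.5 + 6×362.5 = 16425
n = Σf = 58
Mean = 16425 / 58 = 283.1897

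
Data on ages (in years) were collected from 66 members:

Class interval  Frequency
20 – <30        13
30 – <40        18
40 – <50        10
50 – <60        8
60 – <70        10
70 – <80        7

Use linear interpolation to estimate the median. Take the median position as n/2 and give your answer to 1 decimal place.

Cumulative frequencies: 13, 31, 41, 49, 59, 66
n = 66; position = n/2 = 33.
This falls in the class 40 – <50: L = 40, F = 31, f = 10, h = 10.
Median ≈ 40 + ((33 − 31) / 10) × 10 = 42.0000

42.0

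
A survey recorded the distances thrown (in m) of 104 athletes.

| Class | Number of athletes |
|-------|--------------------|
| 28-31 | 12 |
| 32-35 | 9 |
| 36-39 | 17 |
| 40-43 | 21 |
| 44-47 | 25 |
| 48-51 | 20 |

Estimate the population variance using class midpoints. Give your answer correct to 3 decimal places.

Midpoints: 29.5, 33.5, 37.5, 41.5, 45.5, 49.5
n = 104, Σfm = 4292, mean = 41.2692
Σfm² = 181378
Σf(m − x̄)² = Σfm² − (Σfm)²/n = 181378 − 4292²/104 = 4250.4615
Population variance = 4250.4615 / 104 = 40.8698

40.870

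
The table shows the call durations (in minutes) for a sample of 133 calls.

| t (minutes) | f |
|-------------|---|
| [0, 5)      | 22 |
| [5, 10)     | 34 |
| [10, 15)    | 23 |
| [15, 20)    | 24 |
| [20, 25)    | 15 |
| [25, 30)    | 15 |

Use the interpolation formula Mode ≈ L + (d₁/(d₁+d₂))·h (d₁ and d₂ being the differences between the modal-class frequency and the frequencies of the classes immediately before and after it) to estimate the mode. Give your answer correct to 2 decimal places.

Modal class: [5, 10) (highest frequency 34).
d₁ = 34 − 22 = 12, d₂ = 34 − 23 = 11
Mode ≈ 5 + (12/(12+11)) × 5 = 5 + 2.6087 = 7.6087

7.61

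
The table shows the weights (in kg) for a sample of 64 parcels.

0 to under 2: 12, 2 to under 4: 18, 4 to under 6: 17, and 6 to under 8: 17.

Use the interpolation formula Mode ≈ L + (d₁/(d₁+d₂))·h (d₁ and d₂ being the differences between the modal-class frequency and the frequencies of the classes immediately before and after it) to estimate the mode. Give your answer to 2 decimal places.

3.71

Modal class: 2 to under 4 (highest frequency 18).
d₁ = 18 − 12 = 6, d₂ = 18 − 17 = 1
Mode ≈ 2 + (6/(6+1)) × 2 = 2 + 1.7143 = 3.7143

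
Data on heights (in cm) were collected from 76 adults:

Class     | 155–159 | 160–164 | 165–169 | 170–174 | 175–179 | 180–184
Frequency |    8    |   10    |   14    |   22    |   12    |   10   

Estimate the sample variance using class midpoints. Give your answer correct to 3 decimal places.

56.368

Midpoints: 157, 162, 167, 172, 177, 182
n = 76, Σfm = 12942, mean = 170.2895
Σfm² = 2208114
Σf(m − x̄)² = Σfm² − (Σfm)²/n = 2208114 − 12942²/76 = 4227.6316
Sample variance = 4227.6316 / 75 = 56.3684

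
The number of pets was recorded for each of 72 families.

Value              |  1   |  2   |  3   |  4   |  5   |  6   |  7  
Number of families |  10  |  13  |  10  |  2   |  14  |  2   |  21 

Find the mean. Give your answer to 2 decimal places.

4.21

Values: 1, 2, 3, 4, 5, 6, 7
Σfx = 10×1 + 13×2 + 10×3 + 2×4 + 14×5 + 2×6 + 21×7 = 303
n = Σf = 72
Mean = 303 / 72 = 4.2083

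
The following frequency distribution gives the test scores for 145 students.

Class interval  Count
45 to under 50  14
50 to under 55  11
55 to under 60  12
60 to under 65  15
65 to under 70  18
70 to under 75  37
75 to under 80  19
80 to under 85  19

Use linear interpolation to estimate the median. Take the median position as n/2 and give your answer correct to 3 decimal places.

70.338

Cumulative frequencies: 14, 25, 37, 52, 70, 107, 126, 145
n = 145; position = n/2 = 72.5.
This falls in the class 70 to under 75: L = 70, F = 70, f = 37, h = 5.
Median ≈ 70 + ((72.5 − 70) / 37) × 5 = 70.3378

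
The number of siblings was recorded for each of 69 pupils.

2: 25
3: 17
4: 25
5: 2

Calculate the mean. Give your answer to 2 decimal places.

3.06

Values: 2, 3, 4, 5
Σfx = 25×2 + 17×3 + 25×4 + 2×5 = 211
n = Σf = 69
Mean = 211 / 69 = 3.0580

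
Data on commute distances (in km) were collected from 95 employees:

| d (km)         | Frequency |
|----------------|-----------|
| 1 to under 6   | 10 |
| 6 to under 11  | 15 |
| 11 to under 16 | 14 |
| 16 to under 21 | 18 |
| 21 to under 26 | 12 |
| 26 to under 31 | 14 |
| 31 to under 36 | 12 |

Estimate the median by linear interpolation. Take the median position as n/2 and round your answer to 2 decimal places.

Cumulative frequencies: 10, 25, 39, 57, 69, 83, 95
n = 95; position = n/2 = 47.5.
This falls in the class 16 to under 21: L = 16, F = 39, f = 18, h = 5.
Median ≈ 16 + ((47.5 − 39) / 18) × 5 = 18.3611

18.36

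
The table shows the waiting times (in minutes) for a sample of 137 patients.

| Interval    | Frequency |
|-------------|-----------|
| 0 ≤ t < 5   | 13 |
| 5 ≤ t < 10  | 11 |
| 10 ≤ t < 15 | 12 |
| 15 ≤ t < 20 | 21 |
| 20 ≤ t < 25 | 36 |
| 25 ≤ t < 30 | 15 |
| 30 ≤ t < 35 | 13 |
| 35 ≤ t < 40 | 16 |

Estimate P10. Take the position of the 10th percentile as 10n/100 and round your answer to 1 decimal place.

Cumulative frequencies: 13, 24, 36, 57, 93, 108, 121, 137
n = 137; position = 10n/100 = 13.7.
This falls in the class 5 ≤ t < 10: L = 5, F = 13, f = 11, h = 5.
10th percentile ≈ 5 + ((13.7 − 13) / 11) × 5 = 5.3182

5.3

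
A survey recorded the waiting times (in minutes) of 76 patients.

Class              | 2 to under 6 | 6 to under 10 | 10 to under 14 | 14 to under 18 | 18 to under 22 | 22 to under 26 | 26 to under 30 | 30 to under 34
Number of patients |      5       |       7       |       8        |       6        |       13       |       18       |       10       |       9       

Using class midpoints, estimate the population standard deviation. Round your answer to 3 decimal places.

8.207

Midpoints: 4, 8, 12, 16, 20, 24, 28, 32
n = 76, Σfm = 1528, mean = 20.1053
Σfm² = 35840
Σf(m − x̄)² = Σfm² − (Σfm)²/n = 35840 − 1528²/76 = 5119.1579
Population variance = 5119.1579 / 76 = 67.3573
Standard deviation = √67.3573 = 8.2072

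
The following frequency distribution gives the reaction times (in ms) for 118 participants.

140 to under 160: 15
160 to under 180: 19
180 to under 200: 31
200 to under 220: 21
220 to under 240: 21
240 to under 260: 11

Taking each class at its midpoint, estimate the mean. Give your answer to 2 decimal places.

Midpoints: 150, 170, 190, 210, 230, 250
Σfm = 15×150 + 19×170 + 31×190 + 21×210 + 21×230 + 11×250 = 23360
n = Σf = 118
Mean = 23360 / 118 = 197.9661

197.97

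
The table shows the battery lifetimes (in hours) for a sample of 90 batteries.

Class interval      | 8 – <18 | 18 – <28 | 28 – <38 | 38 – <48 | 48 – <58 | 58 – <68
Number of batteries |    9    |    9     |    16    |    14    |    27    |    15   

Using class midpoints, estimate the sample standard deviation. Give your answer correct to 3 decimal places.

15.716

Midpoints: 13, 23, 33, 43, 53, 63
n = 90, Σfm = 3830, mean = 42.5556
Σfm² = 184970
Σf(m − x̄)² = Σfm² − (Σfm)²/n = 184970 − 3830²/90 = 21982.2222
Sample variance = 21982.2222 / 89 = 246.9913
Standard deviation = √246.9913 = 15.7160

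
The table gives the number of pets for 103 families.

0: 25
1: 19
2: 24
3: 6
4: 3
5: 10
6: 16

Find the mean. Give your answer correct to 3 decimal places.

Values: 0, 1, 2, 3, 4, 5, 6
Σfx = 25×0 + 19×1 + 24×2 + 6×3 + 3×4 + 10×5 + 16×6 = 243
n = Σf = 103
Mean = 243 / 103 = 2.3592

2.359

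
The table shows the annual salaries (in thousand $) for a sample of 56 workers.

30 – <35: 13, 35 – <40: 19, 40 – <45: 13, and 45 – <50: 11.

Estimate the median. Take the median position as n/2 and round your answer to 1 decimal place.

Cumulative frequencies: 13, 32, 45, 56
n = 56; position = n/2 = 28.
This falls in the class 35 – <40: L = 35, F = 13, f = 19, h = 5.
Median ≈ 35 + ((28 − 13) / 19) × 5 = 38.9474

38.9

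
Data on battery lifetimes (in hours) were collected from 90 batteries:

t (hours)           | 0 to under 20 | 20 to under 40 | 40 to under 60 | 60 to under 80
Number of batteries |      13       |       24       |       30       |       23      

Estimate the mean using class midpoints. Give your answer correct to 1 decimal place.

Midpoints: 10, 30, 50, 70
Σfm = 13×10 + 24×30 + 30×50 + 23×70 = 3960
n = Σf = 90
Mean = 3960 / 90 = 44.0000

44.0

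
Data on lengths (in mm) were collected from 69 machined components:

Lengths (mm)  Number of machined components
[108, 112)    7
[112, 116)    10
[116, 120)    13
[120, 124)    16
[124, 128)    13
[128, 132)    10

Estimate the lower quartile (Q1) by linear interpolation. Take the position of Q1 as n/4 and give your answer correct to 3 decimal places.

Cumulative frequencies: 7, 17, 30, 46, 59, 69
n = 69; position = n/4 = 17.25.
This falls in the class [116, 120): L = 116, F = 17, f = 13, h = 4.
Lower quartile ≈ 116 + ((17.25 − 17) / 13) × 4 = 116.0769

116.077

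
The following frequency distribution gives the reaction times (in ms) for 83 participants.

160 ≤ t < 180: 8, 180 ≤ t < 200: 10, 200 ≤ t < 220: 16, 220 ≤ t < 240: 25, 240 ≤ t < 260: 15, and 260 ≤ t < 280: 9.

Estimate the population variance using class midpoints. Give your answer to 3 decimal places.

Midpoints: 170, 190, 210, 230, 250, 270
n = 83, Σfm = 18550, mean = 223.4940
Σfm² = 4213900
Σf(m − x̄)² = Σfm² − (Σfm)²/n = 4213900 − 18550²/83 = 68086.7470
Population variance = 68086.7470 / 83 = 820.3223

820.322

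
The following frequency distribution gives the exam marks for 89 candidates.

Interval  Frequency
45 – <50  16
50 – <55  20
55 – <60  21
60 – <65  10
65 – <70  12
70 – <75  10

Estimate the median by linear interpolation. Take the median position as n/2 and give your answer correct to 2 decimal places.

Cumulative frequencies: 16, 36, 57, 67, 79, 89
n = 89; position = n/2 = 44.5.
This falls in the class 55 – <60: L = 55, F = 36, f = 21, h = 5.
Median ≈ 55 + ((44.5 − 36) / 21) × 5 = 57.0238

57.02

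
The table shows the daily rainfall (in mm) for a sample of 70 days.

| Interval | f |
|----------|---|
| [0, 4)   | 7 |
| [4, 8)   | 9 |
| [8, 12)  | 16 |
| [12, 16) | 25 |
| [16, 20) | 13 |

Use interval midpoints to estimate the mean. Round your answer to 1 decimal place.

Midpoints: 2, 6, 10, 14, 18
Σfm = 7×2 + 9×6 + 16×10 + 25×14 + 13×18 = 812
n = Σf = 70
Mean = 812 / 70 = 11.6000

11.6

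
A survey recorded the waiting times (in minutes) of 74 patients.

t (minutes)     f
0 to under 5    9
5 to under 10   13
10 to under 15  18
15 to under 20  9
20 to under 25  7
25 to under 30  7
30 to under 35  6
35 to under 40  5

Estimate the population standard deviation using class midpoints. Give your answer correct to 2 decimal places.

Midpoints: 2.5, 7.5, 12.5, 17.5, 22.5, 27.5, 32.5, 37.5
n = 74, Σfm = 1235, mean = 16.6892
Σfm² = 28562.5
Σf(m − x̄)² = Σfm² − (Σfm)²/n = 28562.5 − 1235²/74 = 7951.3514
Population variance = 7951.3514 / 74 = 107.4507
Standard deviation = √107.4507 = 10.3658

10.37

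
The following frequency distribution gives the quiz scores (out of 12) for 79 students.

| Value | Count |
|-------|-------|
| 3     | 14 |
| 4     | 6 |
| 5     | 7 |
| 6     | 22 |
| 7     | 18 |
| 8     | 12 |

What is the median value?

Cumulative frequencies: 14, 20, 27, 49, 67, 79
n = 79, so the median is the value in position (n+1)/2 = 40.
Position 40 falls at value 6.

6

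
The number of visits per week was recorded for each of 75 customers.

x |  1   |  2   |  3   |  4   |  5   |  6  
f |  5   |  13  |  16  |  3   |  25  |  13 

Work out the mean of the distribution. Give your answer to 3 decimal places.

Values: 1, 2, 3, 4, 5, 6
Σfx = 5×1 + 13×2 + 16×3 + 3×4 + 25×5 + 13×6 = 294
n = Σf = 75
Mean = 294 / 75 = 3.9200

3.920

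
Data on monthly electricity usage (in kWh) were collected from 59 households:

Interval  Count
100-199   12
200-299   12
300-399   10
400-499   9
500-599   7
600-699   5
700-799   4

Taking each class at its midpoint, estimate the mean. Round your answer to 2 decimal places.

380.01

Midpoints: 149.5, 249.5, 349.5, 449.5, 549.5, 649.5, 749.5
Σfm = 12×149.5 + 12×249.5 + 10×349.5 + 9×449.5 + 7×549.5 + 5×649.5 + 4×749.5 = 22420.5
n = Σf = 59
Mean = 22420.5 / 59 = 380.0085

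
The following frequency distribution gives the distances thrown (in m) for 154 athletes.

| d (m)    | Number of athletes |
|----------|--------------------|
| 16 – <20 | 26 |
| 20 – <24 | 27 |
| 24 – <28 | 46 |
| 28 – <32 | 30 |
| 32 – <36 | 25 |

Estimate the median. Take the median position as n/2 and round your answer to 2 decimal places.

26.09

Cumulative frequencies: 26, 53, 99, 129, 154
n = 154; position = n/2 = 77.
This falls in the class 24 – <28: L = 24, F = 53, f = 46, h = 4.
Median ≈ 24 + ((77 − 53) / 46) × 4 = 26.0870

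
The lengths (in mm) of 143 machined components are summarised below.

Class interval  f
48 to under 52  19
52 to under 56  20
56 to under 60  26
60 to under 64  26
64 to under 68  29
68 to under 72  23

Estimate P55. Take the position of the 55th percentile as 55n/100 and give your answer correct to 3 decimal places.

Cumulative frequencies: 19, 39, 65, 91, 120, 143
n = 143; position = 55n/100 = 78.65.
This falls in the class 60 to under 64: L = 60, F = 65, f = 26, h = 4.
55th percentile ≈ 60 + ((78.65 − 65) / 26) × 4 = 62.1000

62.100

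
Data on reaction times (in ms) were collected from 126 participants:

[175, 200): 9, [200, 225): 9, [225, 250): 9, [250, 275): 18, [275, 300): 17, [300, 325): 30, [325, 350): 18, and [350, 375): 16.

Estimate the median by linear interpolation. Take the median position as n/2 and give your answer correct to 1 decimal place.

Cumulative frequencies: 9, 18, 27, 45, 62, 92, 110, 126
n = 126; position = n/2 = 63.
This falls in the class [300, 325): L = 300, F = 62, f = 30, h = 25.
Median ≈ 300 + ((63 − 62) / 30) × 25 = 300.8333

300.8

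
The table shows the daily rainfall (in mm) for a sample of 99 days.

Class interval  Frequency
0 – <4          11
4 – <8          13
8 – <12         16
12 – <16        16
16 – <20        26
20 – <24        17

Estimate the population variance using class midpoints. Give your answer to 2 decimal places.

41.81

Midpoints: 2, 6, 10, 14, 18, 22
n = 99, Σfm = 1326, mean = 13.3939
Σfm² = 21900
Σf(m − x̄)² = Σfm² − (Σfm)²/n = 21900 − 1326²/99 = 4139.6364
Population variance = 4139.6364 / 99 = 41.8145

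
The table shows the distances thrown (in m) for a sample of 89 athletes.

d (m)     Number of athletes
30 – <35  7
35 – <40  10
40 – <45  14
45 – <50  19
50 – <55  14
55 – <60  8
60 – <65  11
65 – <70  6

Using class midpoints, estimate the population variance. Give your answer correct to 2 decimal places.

97.33

Midpoints: 32.5, 37.5, 42.5, 47.5, 52.5, 57.5, 62.5, 67.5
n = 89, Σfm = 4387.5, mean = 49.2978
Σfm² = 224956.25
Σf(m − x̄)² = Σfm² − (Σfm)²/n = 224956.25 − 4387.5²/89 = 8662.3596
Population variance = 8662.3596 / 89 = 97.3299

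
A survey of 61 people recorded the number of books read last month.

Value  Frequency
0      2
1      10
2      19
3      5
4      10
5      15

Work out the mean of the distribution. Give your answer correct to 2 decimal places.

Values: 0, 1, 2, 3, 4, 5
Σfx = 2×0 + 10×1 + 19×2 + 5×3 + 10×4 + 15×5 = 178
n = Σf = 61
Mean = 178 / 61 = 2.9180

2.92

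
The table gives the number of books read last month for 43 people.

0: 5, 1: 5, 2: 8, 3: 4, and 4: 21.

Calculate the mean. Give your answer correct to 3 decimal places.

Values: 0, 1, 2, 3, 4
Σfx = 5×0 + 5×1 + 8×2 + 4×3 + 21×4 = 117
n = Σf = 43
Mean = 117 / 43 = 2.7209

2.721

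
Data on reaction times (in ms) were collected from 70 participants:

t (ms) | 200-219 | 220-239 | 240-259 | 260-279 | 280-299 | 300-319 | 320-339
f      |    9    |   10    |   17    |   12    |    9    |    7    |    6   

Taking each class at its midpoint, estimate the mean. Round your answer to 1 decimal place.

262.9

Midpoints: 209.5, 229.5, 249.5, 269.5, 289.5, 309.5, 329.5
Σfm = 9×209.5 + 10×229.5 + 17×249.5 + 12×269.5 + 9×289.5 + 7×309.5 + 6×329.5 = 18405
n = Σf = 70
Mean = 18405 / 70 = 262.9286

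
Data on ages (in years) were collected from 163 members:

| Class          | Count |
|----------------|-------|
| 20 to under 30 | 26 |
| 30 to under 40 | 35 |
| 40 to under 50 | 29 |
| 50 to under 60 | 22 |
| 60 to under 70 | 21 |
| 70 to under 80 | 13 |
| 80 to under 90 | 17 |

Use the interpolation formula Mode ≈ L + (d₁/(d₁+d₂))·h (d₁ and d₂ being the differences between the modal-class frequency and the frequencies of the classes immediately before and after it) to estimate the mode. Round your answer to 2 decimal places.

Modal class: 30 to under 40 (highest frequency 35).
d₁ = 35 − 26 = 9, d₂ = 35 − 29 = 6
Mode ≈ 30 + (9/(9+6)) × 10 = 30 + 6.0000 = 36.0000

36.00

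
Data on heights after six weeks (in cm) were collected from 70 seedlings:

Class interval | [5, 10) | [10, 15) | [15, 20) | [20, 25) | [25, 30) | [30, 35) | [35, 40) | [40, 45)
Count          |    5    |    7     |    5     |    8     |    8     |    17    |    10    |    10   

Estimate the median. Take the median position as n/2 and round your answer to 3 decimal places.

30.588

Cumulative frequencies: 5, 12, 17, 25, 33, 50, 60, 70
n = 70; position = n/2 = 35.
This falls in the class [30, 35): L = 30, F = 33, f = 17, h = 5.
Median ≈ 30 + ((35 − 33) / 17) × 5 = 30.5882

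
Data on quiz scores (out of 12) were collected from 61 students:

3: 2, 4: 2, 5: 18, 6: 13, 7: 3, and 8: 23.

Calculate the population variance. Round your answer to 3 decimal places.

Values: 3, 4, 5, 6, 7, 8
n = 61, Σfx = 387, mean = 6.3443
Σfx² = 2587
Σf(x − x̄)² = Σfx² − (Σfx)²/n = 2587 − 387²/61 = 131.7705
Population variance = 131.7705 / 61 = 2.1602

2.160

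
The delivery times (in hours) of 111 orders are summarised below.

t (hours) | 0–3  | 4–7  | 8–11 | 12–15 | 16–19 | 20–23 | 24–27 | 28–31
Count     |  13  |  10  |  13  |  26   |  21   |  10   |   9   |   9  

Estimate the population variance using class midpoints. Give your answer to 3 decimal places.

Midpoints: 1.5, 5.5, 9.5, 13.5, 17.5, 21.5, 25.5, 29.5
n = 111, Σfm = 1626.5, mean = 14.6532
Σfm² = 30981.75
Σf(m − x̄)² = Σfm² − (Σfm)²/n = 30981.75 − 1626.5²/111 = 7148.3964
Population variance = 7148.3964 / 111 = 64.4000

64.400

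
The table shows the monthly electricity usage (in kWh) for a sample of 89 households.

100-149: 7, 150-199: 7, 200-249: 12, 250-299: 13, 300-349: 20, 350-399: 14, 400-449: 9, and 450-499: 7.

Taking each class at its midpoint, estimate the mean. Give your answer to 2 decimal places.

305.96

Midpoints: 124.5, 174.5, 224.5, 274.5, 324.5, 374.5, 424.5, 474.5
Σfm = 7×124.5 + 7×174.5 + 12×224.5 + 13×274.5 + 20×324.5 + 14×374.5 + 9×424.5 + 7×474.5 = 27230.5
n = Σf = 89
Mean = 27230.5 / 89 = 305.9607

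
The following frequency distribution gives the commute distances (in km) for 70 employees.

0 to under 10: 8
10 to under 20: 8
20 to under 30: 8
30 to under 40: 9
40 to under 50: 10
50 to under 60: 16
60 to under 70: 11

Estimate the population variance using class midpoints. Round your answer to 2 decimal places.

392.27

Midpoints: 5, 15, 25, 35, 45, 55, 65
n = 70, Σfm = 2720, mean = 38.8571
Σfm² = 133150
Σf(m − x̄)² = Σfm² − (Σfm)²/n = 133150 − 2720²/70 = 27458.5714
Population variance = 27458.5714 / 70 = 392.2653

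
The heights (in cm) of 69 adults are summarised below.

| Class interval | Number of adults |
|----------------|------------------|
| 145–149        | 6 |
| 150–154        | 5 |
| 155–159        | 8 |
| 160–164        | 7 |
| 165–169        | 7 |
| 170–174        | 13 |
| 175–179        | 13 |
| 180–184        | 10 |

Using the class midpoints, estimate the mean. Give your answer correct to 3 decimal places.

167.507

Midpoints: 147, 152, 157, 162, 167, 172, 177, 182
Σfm = 6×147 + 5×152 + 8×157 + 7×162 + 7×167 + 13×172 + 13×177 + 10×182 = 11558
n = Σf = 69
Mean = 11558 / 69 = 167.5072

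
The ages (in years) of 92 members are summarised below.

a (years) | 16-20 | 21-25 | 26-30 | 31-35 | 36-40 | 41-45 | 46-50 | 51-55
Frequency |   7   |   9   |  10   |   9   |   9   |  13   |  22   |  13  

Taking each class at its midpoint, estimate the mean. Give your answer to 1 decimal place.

Midpoints: 18, 23, 28, 33, 38, 43, 48, 53
Σfm = 7×18 + 9×23 + 10×28 + 9×33 + 9×38 + 13×43 + 22×48 + 13×53 = 3556
n = Σf = 92
Mean = 3556 / 92 = 38.6522

38.7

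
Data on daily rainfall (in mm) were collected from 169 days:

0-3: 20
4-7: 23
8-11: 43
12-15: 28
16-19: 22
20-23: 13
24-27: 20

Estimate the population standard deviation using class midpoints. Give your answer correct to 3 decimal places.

7.275

Midpoints: 1.5, 5.5, 9.5, 13.5, 17.5, 21.5, 25.5
n = 169, Σfm = 2117.5, mean = 12.5296
Σfm² = 35476.25
Σf(m − x̄)² = Σfm² − (Σfm)²/n = 35476.25 − 2117.5²/169 = 8944.8521
Population variance = 8944.8521 / 169 = 52.9281
Standard deviation = √52.9281 = 7.2752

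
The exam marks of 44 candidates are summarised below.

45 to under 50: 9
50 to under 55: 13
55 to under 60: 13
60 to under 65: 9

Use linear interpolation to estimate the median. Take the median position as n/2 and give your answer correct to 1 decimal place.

Cumulative frequencies: 9, 22, 35, 44
n = 44; position = n/2 = 22.
This falls in the class 50 to under 55: L = 50, F = 9, f = 13, h = 5.
Median ≈ 50 + ((22 − 9) / 13) × 5 = 55.0000

55.0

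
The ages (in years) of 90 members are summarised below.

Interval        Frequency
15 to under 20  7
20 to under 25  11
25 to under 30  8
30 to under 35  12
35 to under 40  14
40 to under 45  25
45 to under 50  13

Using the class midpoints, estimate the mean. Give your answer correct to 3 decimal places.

Midpoints: 17.5, 22.5, 27.5, 32.5, 37.5, 42.5, 47.5
Σfm = 7×17.5 + 11×22.5 + 8×27.5 + 12×32.5 + 14×37.5 + 25×42.5 + 13×47.5 = 3185
n = Σf = 90
Mean = 3185 / 90 = 35.3889

35.389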